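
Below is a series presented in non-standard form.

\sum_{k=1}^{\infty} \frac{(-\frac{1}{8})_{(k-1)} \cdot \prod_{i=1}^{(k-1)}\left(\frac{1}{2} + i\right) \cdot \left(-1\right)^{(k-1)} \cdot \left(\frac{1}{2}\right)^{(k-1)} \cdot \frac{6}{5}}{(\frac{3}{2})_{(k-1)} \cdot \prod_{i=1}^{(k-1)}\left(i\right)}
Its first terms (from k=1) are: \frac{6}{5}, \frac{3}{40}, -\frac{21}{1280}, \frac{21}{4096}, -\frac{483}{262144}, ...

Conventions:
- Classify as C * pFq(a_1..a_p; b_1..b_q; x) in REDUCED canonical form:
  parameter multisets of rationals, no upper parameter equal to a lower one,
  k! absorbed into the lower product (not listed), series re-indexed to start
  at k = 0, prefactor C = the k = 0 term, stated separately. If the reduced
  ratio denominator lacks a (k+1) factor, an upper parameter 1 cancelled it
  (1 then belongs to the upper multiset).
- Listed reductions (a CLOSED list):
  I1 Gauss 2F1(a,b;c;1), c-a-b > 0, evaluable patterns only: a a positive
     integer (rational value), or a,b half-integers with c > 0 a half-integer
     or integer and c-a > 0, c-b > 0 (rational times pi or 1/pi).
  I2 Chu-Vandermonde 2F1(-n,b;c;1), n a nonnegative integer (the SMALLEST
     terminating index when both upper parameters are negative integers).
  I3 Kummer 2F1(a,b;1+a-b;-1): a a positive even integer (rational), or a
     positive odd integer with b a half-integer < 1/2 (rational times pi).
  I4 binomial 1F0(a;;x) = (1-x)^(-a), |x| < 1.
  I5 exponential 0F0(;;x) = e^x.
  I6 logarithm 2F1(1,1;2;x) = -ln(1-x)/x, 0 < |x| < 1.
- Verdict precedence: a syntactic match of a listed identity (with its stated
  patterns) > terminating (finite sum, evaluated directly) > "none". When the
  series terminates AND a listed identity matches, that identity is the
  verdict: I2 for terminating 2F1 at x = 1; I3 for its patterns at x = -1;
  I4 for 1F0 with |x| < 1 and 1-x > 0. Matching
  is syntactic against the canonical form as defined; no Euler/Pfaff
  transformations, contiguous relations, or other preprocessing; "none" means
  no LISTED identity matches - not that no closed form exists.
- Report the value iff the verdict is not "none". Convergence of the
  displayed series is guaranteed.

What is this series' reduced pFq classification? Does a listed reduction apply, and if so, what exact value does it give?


Canonical form: C = \frac{6}{5} times 1F0 with upper {-\frac{1}{8}}, lower {-}, x = -\frac{1}{2}. Verdict (x = -\frac{1}{2}): the binomial series (I4) applies (the 1F0 binomial series: exponent 1/8, x = -\frac{1}{2}). Value: \frac{6}{5} \cdot \left(\frac{3}{2}\right)^{\frac{1}{8}}.

Structural cue: x = -\frac{1}{2} and the running product (C = 6/5, x = -1/2) telescopes to a rising factorial.
Consecutive-term ratio: r(k) = -\frac{1}{2} * (k-\frac{1}{8}) / [(k+1)] - poly over poly, x = -\frac{1}{2} from leading terms; C = \frac{6}{5} at k = 0.


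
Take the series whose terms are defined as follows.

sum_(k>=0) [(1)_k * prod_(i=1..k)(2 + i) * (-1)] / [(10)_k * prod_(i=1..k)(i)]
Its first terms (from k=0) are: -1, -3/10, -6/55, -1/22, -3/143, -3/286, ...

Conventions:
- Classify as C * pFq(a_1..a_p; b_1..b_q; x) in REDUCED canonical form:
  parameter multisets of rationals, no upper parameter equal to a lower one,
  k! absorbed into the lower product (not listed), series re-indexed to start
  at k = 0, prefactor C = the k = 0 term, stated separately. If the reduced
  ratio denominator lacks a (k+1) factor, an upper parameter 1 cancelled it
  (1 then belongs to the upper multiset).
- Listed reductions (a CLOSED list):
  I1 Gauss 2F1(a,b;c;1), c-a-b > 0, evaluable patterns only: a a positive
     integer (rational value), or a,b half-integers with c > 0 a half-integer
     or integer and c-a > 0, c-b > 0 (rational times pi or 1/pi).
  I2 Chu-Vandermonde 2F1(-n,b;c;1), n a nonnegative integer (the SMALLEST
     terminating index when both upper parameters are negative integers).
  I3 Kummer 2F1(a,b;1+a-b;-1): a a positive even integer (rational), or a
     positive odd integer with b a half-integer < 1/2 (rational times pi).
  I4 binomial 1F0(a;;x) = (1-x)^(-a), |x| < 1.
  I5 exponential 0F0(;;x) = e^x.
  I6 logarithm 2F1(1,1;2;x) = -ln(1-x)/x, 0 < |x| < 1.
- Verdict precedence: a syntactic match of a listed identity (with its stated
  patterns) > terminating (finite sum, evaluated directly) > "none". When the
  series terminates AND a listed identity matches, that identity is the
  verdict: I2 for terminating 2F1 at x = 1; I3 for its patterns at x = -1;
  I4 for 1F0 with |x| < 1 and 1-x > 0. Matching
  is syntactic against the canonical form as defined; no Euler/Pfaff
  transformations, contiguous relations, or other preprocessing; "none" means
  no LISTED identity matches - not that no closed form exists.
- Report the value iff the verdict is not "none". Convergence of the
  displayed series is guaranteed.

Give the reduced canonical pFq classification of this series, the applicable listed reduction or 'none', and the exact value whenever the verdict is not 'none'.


First insight: with t_0 = -1, the running product (C = -1, x = 1) telescopes to a rising factorial.
Step ratio: r(k) = 1 * (k+1) (k+3) / [(k+10) (k+1)] - rational in k, leading ratio 1; with t_0 = -1, classification follows.

Prefactor -1, argument 1: 2F1 with upper {1, 3} over lower {10}. Verdict: Gauss (I1, integer-parameter pattern) fires (x = 1: the Gamma ratio telescopes since c-a-b = 6 > 0 and a = 1 in Z>0). Hence: -3/2.


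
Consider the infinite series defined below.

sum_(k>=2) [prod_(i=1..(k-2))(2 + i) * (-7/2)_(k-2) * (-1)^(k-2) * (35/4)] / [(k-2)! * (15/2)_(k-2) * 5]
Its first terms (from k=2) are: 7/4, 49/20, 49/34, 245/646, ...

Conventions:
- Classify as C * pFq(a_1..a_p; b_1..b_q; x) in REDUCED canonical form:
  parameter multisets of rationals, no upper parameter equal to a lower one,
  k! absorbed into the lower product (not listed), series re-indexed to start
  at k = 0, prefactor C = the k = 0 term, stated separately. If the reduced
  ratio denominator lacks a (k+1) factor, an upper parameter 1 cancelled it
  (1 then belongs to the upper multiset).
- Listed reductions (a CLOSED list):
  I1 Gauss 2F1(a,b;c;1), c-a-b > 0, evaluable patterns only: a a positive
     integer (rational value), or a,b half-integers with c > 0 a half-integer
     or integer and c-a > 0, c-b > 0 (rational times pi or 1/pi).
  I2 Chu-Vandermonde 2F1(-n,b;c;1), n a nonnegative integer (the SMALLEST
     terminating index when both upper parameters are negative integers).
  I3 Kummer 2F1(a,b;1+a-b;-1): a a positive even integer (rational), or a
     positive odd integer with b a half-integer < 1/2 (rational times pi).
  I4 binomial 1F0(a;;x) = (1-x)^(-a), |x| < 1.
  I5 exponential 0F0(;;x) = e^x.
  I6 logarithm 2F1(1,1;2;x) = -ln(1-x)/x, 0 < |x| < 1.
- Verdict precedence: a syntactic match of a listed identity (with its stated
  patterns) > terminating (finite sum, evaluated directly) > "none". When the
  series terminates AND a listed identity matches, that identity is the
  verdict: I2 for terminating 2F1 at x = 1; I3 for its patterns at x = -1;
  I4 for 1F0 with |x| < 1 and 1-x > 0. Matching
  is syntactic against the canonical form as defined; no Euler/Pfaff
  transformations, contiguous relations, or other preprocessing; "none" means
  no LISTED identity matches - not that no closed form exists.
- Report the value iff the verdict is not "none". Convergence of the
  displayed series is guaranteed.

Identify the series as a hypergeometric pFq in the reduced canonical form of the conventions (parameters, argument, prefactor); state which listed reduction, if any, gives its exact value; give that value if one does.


x = -1 here; the reduced form reads 2F1, upper {-7/2, 3}, lower {15/2}, C = 7/4. Verdict: Kummer (I3) fires (x = -1; c = 15/2 equals 1+a-b for upper {-7/2, 3}: listed pattern). Its exact value is (63063/32768) * pi.

Key step: with t_0 = 7/4, the running product (C = 7/4) telescopes to a rising factorial.
Step ratio: r(k) = (-1) * (k-7/2) (k+3) / [(k+15/2) (k+1)] - rational in k, leading ratio (-1); with t_0 = 7/4, classification follows.


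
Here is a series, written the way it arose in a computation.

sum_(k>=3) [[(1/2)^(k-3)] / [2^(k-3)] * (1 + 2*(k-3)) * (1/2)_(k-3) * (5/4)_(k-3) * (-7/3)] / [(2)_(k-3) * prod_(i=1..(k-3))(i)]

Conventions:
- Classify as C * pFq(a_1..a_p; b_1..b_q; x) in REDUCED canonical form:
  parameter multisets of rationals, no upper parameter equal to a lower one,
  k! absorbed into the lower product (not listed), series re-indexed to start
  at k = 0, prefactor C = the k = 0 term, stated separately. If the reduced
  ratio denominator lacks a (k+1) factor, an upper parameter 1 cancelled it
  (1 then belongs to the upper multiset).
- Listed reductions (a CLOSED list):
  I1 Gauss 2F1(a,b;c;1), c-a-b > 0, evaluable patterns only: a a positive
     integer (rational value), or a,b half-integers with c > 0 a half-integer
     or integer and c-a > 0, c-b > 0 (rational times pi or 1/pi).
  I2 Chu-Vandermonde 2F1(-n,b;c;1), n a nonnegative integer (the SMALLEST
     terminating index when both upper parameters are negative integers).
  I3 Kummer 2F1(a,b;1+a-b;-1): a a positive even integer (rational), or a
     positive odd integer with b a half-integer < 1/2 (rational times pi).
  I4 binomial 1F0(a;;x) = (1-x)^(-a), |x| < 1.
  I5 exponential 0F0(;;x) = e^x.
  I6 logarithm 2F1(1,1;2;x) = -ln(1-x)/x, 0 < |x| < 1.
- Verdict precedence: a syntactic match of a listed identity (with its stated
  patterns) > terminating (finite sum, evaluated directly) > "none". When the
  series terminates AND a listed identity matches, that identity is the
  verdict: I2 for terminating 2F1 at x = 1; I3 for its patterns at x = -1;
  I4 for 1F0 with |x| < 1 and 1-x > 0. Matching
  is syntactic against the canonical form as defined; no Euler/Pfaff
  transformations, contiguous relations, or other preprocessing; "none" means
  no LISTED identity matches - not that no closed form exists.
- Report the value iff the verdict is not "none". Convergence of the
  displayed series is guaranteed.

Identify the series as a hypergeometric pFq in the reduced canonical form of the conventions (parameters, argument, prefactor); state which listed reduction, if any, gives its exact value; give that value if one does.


Prefactor -7/3, argument 1/4: 2F1 with upper {5/4, 3/2} over lower {2}. Verdict: none. A 2F1 with upper {5/4, 3/2} fits none of I1-I6 at x = 1/4; the sum runs forever.

Key observation: t_0 = -7/3 here, and the (2k+1) factor (C = -7/3, x = 1/4) shifts (1/2)_k to (3/2)_k.
Step ratio: r(k) = (1/4) * (k+5/4) (k+3/2) / [(k+2) (k+1)] - rational in k, leading ratio (1/4); with t_0 = -7/3, classification follows.


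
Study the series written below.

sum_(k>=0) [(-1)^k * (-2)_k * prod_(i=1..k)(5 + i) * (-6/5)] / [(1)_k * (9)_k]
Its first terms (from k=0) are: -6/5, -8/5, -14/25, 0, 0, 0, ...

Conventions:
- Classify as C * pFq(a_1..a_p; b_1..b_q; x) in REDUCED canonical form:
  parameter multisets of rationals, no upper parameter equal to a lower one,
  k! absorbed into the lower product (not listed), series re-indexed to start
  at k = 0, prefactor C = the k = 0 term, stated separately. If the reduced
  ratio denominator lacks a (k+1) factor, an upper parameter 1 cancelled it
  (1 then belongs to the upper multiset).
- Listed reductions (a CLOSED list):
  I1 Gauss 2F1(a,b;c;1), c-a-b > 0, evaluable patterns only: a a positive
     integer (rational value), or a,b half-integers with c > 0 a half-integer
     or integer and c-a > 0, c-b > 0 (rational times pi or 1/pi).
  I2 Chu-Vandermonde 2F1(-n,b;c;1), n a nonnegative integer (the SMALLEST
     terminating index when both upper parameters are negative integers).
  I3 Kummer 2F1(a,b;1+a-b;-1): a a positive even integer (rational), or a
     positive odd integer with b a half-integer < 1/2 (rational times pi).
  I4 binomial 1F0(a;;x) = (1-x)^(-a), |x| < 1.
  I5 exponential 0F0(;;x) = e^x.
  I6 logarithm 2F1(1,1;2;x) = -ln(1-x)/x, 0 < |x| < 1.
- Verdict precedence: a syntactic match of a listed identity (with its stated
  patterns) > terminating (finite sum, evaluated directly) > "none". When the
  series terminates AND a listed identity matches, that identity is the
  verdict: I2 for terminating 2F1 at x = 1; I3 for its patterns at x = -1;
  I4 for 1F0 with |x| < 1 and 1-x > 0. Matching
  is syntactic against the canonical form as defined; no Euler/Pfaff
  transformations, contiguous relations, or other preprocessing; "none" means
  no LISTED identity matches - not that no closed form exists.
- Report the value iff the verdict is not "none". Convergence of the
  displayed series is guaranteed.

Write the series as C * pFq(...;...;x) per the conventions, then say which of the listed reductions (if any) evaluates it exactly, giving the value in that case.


The tell: with t_0 = -6/5, (1)_k (C = -6/5, x = -1) is k! itself.
Adjacent-term ratio: r(k) = (-1) * (k-2) (k+6) / [(k+9) (k+1)] - poly over poly, x = (-1) from leading terms; C = -6/5 at k = 0.

The series (x = -1) is 2F1: upper {-2, 6}, lower {9}, prefactor -6/5. Verdict: Kummer (I3) fires (x = -1; c = 9 equals 1+a-b for upper {-2, 6}: listed pattern). Sum: -84/25.


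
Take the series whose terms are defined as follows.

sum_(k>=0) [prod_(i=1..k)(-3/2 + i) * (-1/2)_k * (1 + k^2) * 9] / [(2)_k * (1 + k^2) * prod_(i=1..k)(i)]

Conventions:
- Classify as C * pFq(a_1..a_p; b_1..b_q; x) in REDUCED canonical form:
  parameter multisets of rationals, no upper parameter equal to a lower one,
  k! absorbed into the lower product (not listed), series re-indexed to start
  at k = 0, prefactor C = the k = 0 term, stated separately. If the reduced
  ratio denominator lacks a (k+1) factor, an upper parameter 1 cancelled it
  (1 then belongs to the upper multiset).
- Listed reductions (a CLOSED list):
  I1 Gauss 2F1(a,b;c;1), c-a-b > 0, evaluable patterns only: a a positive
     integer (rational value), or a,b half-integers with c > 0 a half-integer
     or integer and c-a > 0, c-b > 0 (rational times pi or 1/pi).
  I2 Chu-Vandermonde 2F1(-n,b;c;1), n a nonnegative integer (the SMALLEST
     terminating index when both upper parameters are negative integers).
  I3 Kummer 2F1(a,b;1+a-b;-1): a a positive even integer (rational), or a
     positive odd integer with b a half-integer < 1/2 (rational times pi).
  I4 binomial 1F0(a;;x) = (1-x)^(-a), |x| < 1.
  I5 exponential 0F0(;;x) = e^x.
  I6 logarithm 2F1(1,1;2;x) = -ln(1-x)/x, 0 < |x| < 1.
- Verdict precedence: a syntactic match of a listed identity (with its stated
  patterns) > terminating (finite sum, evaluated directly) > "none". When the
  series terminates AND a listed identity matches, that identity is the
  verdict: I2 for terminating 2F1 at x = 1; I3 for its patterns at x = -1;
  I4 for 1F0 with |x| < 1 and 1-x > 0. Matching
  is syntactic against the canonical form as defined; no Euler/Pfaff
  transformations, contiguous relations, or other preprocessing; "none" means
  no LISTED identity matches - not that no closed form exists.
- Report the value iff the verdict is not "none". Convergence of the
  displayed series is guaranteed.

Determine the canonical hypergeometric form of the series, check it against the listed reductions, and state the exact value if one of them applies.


Key step: t_0 = 9 here, and the product of the first k integers (prefactor 9) is k!.
Ratio: r(k) = 1 * (k-1/2) (k-1/2) / [(k+2) (k+1)] - rational in k, leading ratio 1; with t_0 = 9, classification follows.

Prefactor 9, argument 1: 2F1 with upper {-1/2, -1/2} over lower {2}. Verdict: the half-integer Gauss pattern (I1) applies (x = 1; upper {-1/2, -1/2} half-integers, c = 2 in the evaluable pattern). Exact value: 32 / pi.


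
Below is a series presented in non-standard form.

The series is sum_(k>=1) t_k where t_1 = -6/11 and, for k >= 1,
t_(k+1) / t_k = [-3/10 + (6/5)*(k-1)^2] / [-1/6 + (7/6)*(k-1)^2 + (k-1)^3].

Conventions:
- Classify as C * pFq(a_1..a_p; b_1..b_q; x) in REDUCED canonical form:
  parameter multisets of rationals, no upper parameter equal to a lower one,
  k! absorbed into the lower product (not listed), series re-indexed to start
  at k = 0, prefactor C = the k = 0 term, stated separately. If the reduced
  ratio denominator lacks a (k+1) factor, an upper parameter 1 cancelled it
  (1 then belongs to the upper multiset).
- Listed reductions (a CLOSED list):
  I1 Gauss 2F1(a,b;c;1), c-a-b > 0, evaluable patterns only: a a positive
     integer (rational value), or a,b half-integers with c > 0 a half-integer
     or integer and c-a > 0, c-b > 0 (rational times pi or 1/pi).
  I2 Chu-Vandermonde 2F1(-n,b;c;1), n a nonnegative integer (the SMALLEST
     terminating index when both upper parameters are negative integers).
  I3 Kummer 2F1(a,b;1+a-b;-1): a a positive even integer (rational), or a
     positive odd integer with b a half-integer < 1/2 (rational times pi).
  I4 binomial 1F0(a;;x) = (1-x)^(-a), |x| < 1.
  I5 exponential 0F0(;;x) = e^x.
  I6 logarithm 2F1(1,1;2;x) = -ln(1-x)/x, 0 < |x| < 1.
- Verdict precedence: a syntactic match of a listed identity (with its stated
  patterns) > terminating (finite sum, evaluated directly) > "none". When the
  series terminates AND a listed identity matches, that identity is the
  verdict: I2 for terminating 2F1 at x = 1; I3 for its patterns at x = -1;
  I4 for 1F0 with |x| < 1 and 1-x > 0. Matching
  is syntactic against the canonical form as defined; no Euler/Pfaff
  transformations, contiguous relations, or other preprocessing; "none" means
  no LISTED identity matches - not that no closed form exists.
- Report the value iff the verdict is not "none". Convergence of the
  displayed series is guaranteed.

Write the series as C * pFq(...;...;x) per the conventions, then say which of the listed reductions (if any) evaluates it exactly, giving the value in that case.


The series (x = 6/5) is 1F1: upper {-1/2}, lower {-1/3}, prefactor -6/11. Verdict: none. Every listed pattern misses the 1F1 form at 6/5, upper {-1/2}.

Key step: t_0 = -6/11 here, and the ratio is unreduced: k + 1/2 divides both sides (C = -6/11, x = 6/5).
Step ratio: r(k) = (6/5) * (k-1/2) / [(k-1/3) (k+1)] - rational; roots negated = parameters, x = (6/5), C = -6/11.


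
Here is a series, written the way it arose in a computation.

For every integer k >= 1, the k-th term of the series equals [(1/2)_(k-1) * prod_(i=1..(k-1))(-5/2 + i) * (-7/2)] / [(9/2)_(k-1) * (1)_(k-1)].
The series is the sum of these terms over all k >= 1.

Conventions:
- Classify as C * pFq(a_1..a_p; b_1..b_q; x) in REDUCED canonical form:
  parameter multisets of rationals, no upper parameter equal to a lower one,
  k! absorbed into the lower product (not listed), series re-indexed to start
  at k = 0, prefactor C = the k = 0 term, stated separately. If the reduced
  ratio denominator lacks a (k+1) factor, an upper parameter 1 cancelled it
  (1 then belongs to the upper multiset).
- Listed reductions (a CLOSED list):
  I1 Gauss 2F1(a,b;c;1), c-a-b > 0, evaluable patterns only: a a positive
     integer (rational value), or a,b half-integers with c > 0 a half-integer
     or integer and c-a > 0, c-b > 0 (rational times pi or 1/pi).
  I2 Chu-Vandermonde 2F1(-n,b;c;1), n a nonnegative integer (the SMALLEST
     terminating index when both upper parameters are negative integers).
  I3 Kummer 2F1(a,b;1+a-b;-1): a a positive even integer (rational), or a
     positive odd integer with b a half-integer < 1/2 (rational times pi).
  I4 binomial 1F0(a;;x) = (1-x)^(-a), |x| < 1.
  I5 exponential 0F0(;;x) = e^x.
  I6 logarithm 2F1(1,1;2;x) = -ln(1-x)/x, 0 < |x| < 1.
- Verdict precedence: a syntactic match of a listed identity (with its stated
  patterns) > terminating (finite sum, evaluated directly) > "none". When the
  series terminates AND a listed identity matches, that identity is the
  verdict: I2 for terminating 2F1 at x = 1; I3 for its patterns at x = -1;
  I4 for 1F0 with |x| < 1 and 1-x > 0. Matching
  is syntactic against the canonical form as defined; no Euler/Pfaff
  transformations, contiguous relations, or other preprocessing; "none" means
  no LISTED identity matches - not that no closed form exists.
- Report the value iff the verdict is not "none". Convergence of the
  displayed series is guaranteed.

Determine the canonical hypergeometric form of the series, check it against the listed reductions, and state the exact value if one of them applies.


x = 1 here; the reduced form reads 2F1, upper {-3/2, 1/2}, lower {9/2}, C = -7/2. Verdict: Gauss (I1, half-integer pattern) fires (x = 1; upper {-3/2, 1/2} half-integers, c = 9/2 in the evaluable pattern). Exact value: (-15435/16384) * pi.

The tell: x = 1 and the running product (C = -7/2) telescopes to a rising factorial.
Adjacent-term ratio: r(k) = 1 * (k-3/2) (k+1/2) / [(k+9/2) (k+1)] - poly over poly, x = 1 from leading terms; C = -7/2 at k = 0.


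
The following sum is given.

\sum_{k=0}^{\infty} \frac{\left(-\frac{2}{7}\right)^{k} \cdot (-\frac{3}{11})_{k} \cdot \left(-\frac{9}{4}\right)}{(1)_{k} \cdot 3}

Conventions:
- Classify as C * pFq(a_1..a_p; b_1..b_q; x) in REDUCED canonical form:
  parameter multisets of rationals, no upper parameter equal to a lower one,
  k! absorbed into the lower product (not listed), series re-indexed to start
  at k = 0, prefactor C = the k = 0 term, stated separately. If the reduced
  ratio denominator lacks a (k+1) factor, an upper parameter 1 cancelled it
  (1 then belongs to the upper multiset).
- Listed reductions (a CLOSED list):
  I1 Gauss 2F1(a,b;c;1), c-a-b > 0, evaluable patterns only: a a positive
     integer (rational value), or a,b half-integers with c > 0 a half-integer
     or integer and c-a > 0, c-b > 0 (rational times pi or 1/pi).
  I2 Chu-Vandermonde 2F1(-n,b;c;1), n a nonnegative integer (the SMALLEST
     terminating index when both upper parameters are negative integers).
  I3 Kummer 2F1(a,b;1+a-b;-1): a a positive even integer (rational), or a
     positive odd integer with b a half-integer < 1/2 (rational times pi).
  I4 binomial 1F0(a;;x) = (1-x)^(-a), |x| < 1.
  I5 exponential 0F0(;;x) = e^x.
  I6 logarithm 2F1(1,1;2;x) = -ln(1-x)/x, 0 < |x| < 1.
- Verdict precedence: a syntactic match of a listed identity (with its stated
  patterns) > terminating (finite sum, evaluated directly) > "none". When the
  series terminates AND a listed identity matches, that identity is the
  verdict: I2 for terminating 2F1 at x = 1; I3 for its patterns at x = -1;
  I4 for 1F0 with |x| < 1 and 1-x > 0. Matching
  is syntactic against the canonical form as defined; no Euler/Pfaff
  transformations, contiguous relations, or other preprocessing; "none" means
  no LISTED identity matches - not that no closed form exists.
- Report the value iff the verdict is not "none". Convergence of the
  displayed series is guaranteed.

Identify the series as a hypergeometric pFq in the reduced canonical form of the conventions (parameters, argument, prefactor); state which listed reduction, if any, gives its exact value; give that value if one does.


Reduced: x = -\frac{2}{7}, 1F0, upper = {-\frac{3}{11}}, lower = {-}, C = -\frac{3}{4}. Verdict: binomial (I4) applies (the 1F0 binomial series: exponent 3/11, x = -\frac{2}{7}). Hence: \left(-\frac{3}{4}\right) \cdot \left(\frac{9}{7}\right)^{\frac{3}{11}}.

Structural cue: x = -\frac{2}{7} and the constant factors (C = -3/4) combine into one prefactor.
Term ratio: r(k) = -\frac{2}{7} * (k-\frac{3}{11}) / [(k+1)] ; factor over Q: parameters, x = -\frac{2}{7}, and C = -\frac{3}{4}.


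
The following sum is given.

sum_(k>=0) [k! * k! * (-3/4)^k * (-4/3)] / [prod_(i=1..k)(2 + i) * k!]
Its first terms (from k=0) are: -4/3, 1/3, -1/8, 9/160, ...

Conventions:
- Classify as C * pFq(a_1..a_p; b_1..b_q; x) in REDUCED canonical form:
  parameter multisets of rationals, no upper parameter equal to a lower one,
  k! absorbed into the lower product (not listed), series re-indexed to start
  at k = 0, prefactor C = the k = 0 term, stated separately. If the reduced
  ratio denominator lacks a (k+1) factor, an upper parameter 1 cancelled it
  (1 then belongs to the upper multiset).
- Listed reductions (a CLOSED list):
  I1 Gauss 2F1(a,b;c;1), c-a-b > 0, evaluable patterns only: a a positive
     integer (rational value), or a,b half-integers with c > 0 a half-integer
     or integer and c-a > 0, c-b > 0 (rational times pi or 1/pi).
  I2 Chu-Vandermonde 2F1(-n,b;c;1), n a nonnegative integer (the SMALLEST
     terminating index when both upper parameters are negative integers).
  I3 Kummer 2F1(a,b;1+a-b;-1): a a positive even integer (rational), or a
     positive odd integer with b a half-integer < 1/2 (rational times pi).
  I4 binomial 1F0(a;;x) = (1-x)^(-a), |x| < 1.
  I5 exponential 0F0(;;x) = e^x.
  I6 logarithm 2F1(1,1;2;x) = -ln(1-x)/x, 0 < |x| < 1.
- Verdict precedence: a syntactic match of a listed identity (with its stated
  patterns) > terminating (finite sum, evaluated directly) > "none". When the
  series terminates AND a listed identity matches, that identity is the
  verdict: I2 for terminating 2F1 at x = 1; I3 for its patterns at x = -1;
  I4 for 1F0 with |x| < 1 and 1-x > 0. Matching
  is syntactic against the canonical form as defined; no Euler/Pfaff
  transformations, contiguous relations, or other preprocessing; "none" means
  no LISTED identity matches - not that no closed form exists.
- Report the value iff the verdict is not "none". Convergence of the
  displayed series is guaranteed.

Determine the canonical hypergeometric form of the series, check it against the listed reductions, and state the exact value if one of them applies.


First insight: with t_0 = -4/3, the factorial ratio (C = -4/3) (k+a-1)!/(a-1)! is a rising factorial (a)_k.
Adjacent-term ratio: r(k) = (-3/4) * (k+1) (k+1) / [(k+3) (k+1)] - rational in k, leading ratio (-3/4); with t_0 = -4/3, classification follows.

This is -4/3 * 2F1(1, 1; 3; -3/4) in reduced canonical form. Verdict: none. No listed pattern accepts 2F1(1, 1; 3; -3/4).


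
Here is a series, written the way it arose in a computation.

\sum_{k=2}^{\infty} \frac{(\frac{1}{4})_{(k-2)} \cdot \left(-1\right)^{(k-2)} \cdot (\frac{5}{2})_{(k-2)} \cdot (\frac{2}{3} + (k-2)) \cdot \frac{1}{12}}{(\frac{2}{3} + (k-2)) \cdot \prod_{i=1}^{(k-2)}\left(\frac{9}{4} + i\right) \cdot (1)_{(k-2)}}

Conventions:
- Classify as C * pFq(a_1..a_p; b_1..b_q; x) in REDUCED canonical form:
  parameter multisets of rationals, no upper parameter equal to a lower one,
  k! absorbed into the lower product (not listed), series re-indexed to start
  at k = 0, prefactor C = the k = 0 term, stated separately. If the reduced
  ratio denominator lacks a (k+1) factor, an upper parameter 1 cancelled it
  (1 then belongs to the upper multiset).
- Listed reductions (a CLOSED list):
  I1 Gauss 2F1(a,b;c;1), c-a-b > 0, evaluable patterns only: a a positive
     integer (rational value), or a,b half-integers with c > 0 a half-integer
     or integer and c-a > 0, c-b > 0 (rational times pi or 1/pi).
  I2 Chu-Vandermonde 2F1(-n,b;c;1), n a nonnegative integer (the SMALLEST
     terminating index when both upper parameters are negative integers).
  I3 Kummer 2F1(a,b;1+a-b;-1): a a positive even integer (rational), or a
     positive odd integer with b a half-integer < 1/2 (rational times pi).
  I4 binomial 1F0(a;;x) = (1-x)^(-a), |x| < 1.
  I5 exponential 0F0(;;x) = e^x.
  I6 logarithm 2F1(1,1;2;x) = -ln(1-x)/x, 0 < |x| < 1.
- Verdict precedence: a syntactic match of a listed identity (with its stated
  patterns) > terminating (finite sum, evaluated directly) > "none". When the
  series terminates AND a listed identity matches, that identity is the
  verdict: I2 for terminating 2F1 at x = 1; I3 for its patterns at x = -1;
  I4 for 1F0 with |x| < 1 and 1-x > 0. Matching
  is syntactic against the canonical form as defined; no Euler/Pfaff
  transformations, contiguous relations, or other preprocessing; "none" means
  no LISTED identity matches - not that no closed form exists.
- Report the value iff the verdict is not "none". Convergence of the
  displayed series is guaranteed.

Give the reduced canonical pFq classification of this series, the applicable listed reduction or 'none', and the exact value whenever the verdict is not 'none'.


The series (x = -1) is 2F1: upper {\frac{1}{4}, \frac{5}{2}}, lower {\frac{13}{4}}, prefactor \frac{1}{12}. Verdict: none (x = -1): each listed identity misses the multisets {\frac{1}{4}, \frac{5}{2}} ; {\frac{13}{4}}.

First insight: from the first term \frac{1}{12}: (1)_k (C = 1/12, x = -1) is k! itself.
Ratio: r(k) = -1 * (k+\frac{1}{4}) (k+\frac{5}{2}) / [(k+\frac{13}{4}) (k+1)] - rational; roots negated = parameters, x = -1, C = \frac{1}{12}.


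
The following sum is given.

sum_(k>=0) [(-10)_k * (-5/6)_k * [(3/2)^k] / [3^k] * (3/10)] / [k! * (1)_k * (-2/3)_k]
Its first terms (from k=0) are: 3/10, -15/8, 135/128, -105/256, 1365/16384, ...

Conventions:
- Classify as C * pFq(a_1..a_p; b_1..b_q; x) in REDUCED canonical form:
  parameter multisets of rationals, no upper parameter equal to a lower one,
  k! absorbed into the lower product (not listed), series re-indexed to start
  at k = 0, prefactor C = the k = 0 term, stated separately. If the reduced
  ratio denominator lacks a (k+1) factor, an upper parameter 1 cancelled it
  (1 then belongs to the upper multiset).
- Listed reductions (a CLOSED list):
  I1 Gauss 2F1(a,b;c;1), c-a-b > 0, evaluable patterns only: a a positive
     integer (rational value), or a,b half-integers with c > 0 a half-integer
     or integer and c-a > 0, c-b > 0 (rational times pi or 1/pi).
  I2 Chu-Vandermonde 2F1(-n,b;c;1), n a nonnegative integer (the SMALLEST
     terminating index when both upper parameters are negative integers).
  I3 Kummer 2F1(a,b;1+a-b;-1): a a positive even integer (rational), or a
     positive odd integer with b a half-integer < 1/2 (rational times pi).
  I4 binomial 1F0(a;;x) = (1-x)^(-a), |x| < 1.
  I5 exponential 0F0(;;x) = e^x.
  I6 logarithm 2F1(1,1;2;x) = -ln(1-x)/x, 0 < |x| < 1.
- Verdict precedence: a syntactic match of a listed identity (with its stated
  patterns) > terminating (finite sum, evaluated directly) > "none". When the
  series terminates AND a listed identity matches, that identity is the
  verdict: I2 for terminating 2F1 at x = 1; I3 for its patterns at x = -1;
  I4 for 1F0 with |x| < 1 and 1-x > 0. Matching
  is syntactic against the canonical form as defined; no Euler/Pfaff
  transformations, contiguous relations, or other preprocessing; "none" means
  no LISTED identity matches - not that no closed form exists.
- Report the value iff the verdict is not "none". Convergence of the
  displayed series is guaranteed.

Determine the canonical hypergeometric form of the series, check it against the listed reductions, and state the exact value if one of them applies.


Key observation: with t_0 = 3/10, the denominator's factorial ratio (C = 3/10, x = 1/2) is a lower Pochhammer.
Term ratio: r(k) = (1/2) * (k-10) (k-5/6) / [(k-2/3) (k+1) (k+1)] - poly over poly, x = (1/2) from leading terms; C = 3/10 at k = 0.

With C = 3/10: the canonical form is 2F2(-10, -5/6; -2/3, 1; 1/2). Verdict: terminating - upper -10 stops the sum at k = 10; the 11 terms are added exactly. Sum: -20383513662475517/23811298689024000.


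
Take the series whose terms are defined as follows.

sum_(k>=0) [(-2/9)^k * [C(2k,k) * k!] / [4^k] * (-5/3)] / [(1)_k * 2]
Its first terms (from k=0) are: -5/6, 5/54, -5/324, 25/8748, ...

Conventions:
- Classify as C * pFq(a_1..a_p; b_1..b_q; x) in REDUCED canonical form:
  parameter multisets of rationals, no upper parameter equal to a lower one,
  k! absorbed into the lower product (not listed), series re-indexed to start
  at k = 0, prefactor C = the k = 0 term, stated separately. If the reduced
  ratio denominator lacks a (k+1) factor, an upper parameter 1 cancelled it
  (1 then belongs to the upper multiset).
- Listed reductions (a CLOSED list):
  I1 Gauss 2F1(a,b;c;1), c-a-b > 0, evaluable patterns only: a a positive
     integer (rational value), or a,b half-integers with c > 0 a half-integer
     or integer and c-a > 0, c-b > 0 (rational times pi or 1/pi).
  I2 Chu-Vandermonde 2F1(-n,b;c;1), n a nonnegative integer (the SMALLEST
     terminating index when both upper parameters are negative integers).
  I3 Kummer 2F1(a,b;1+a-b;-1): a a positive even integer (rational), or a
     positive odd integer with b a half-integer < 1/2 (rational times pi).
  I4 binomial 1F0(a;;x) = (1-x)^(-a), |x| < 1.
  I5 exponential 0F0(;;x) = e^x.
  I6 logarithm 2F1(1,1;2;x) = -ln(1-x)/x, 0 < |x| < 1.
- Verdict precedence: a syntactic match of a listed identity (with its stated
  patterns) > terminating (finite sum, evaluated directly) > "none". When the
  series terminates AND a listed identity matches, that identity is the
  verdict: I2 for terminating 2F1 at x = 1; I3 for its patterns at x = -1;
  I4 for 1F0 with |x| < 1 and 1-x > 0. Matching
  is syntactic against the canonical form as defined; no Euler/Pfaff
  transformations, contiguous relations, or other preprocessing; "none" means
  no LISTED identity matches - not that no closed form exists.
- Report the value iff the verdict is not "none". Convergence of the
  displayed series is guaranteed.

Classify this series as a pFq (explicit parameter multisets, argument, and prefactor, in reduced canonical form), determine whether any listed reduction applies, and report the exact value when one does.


Key step: with t_0 = -5/6, C(2k,k) (C = -5/6, x = -2/9) equals 4^k (1/2)_k / k!.
Consecutive-term ratio: r(k) = (-2/9) * (k+1/2) / [(k+1)] ; factor over Q: parameters, x = (-2/9), and C = -5/6.

Classification (C = -5/6): 1F0 with upper {1/2}, lower {-}, argument x = -2/9. Verdict (x = -2/9): the I4 binomial reduction applies (the 1F0 binomial series: exponent -1/2, x = -2/9). Its exact value is (-5/6) * (11/9)^(-1/2).


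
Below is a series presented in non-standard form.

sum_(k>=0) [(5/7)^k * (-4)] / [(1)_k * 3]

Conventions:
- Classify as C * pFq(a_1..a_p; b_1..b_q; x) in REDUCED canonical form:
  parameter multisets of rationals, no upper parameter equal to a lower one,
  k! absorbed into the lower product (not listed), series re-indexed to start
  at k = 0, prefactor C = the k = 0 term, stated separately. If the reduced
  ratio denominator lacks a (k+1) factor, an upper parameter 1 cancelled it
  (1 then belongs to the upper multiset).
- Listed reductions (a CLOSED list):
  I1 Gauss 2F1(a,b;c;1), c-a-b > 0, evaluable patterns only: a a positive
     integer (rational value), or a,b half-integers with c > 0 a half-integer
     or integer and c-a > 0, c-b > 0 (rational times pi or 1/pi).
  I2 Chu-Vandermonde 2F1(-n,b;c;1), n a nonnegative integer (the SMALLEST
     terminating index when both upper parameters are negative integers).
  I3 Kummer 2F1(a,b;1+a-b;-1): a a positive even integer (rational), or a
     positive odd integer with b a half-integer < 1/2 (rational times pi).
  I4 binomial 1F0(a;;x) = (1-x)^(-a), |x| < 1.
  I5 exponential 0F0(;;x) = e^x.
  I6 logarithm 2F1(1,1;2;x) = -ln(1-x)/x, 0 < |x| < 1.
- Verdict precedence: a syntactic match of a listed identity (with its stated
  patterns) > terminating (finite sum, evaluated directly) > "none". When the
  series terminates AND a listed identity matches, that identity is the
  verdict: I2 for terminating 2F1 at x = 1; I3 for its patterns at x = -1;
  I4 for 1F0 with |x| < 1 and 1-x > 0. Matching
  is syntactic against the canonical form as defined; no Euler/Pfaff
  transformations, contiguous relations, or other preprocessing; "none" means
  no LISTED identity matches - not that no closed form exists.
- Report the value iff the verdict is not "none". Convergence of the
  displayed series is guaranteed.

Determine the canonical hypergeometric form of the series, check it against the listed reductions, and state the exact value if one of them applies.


With C = -4/3: the canonical form is 0F0(-; -; 5/7). Verdict: the exponential series (I5) applies (the 0F0 exponential series at x = 5/7). Exact value: (-4/3) * e^(5/7).

The tell: t_0 = -4/3 here, and (1)_k (C = -4/3) is k! itself.
Consecutive-term ratio: r(k) = (5/7) * 1 / [(k+1)] - poly over poly, x = (5/7) from leading terms; C = -4/3 at k = 0.


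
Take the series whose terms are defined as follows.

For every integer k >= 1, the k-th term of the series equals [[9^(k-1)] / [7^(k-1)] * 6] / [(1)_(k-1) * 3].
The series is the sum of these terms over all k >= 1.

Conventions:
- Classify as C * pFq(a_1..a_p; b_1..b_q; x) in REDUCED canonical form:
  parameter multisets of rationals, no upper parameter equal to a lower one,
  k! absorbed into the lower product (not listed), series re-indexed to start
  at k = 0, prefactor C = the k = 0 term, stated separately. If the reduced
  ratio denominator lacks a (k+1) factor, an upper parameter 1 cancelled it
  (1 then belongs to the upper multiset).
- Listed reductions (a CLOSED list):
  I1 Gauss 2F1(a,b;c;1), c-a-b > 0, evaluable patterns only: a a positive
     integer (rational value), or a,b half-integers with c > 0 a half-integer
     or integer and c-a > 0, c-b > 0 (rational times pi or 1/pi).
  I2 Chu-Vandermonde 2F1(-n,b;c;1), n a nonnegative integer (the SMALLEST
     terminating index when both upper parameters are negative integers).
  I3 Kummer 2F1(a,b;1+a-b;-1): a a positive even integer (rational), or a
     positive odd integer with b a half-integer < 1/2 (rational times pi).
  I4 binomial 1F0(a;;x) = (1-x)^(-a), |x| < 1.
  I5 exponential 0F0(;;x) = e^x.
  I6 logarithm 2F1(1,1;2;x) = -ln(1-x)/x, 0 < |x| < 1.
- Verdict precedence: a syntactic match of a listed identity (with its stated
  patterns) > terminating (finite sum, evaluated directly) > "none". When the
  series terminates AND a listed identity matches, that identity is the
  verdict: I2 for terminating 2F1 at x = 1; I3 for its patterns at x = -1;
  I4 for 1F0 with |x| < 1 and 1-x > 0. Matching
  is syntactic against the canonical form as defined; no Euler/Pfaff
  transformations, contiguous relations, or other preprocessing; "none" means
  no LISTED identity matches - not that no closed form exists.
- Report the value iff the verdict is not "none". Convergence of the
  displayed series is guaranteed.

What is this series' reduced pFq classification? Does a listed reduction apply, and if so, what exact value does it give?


At argument 9/7: a 0F0 with upper {-}, lower {-}, scaled by C = 2. Verdict: the exponential series (I5) matches (the 0F0 exponential series at x = 9/7). Value: 2 * e^(9/7).

First insight: from the first term 2: the constant factors (C = 2) combine into one prefactor.
Adjacent-term ratio: r(k) = (9/7) * 1 / [(k+1)] - rational in k. x = (9/7); t_0 = 2; negate the roots.


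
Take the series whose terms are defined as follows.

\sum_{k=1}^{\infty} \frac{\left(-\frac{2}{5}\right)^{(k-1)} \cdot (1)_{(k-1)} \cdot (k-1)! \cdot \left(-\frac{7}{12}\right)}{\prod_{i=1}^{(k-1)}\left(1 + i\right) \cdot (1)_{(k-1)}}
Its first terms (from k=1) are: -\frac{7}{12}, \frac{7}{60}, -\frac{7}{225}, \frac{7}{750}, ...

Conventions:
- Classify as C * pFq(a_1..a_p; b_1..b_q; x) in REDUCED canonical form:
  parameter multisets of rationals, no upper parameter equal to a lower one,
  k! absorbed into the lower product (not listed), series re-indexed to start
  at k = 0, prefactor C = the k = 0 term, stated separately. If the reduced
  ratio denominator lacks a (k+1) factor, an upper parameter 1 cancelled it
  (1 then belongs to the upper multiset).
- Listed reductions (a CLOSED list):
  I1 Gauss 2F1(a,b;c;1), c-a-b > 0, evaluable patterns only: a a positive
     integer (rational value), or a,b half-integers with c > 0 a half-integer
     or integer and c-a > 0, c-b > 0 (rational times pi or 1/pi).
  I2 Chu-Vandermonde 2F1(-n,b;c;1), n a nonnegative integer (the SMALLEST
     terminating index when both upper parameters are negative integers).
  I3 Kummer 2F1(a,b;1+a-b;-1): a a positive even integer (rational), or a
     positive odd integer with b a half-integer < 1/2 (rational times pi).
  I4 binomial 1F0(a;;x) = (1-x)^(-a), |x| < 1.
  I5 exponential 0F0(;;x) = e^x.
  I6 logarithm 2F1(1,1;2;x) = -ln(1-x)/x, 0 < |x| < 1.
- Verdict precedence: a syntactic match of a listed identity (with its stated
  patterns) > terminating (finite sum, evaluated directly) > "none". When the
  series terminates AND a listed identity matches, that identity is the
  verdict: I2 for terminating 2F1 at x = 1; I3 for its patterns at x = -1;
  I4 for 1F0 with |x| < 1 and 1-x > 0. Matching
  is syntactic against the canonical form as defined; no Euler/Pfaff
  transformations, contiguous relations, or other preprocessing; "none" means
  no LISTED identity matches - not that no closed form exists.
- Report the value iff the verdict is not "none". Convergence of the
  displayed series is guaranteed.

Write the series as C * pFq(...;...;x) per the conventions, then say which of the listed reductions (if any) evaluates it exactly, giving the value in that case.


Key observation: t_0 = -\frac{7}{12} here, and the lower running product (C = -7/12) is a rising factorial.
Adjacent-term ratio: r(k) = -\frac{2}{5} * (k+1) (k+1) / [(k+2) (k+1)] - rational in k, leading ratio -\frac{2}{5}; with t_0 = -\frac{7}{12}, classification follows.

The series (x = -\frac{2}{5}) is 2F1: upper {1, 1}, lower {2}, prefactor -\frac{7}{12}. Verdict (x = -\frac{2}{5}): the I6 logarithm reduction applies (the logarithm: parameters (1,1;2), x = -\frac{2}{5}). Hence: \left(-\frac{35}{24}\right) \cdot \ln\left(\frac{7}{5}\right).
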